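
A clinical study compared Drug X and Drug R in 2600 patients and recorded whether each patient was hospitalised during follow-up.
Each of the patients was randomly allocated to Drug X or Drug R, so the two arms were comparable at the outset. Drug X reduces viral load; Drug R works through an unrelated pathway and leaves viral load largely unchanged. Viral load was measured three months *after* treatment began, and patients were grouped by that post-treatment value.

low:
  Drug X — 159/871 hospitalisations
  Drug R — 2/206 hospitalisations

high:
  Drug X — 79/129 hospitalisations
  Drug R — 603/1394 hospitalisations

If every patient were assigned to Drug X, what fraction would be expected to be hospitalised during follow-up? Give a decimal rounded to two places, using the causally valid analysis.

0.24

Viral load is recorded after the drug and is itself shifted by it — it sits on the causal path from drug to outcome. Conditioning on a mediator would strip out part of the effect we want; the pooled comparison gives the total causal effect.
So P(outcome | do(Drug X)) is just the pooled rate for Drug X: 238/1000 = 0.238.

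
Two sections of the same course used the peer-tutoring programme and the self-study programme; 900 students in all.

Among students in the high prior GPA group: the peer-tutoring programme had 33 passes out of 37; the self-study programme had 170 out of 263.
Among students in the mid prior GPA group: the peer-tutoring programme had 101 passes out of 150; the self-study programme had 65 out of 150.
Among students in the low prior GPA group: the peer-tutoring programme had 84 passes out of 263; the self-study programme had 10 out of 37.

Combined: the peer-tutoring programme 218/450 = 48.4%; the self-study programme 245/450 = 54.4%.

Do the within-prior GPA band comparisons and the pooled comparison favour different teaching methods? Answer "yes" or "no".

yes

Within each prior GPA band level (high prior GPA 89.2% vs 64.6%; mid prior GPA 67.3% vs 43.3%; low prior GPA 31.9% vs 27.0%), the peer-tutoring programme has the higher rate every time. Pooled: 48.4% vs 54.4% — the self-study programme has the higher rate overall. The two comparisons disagree.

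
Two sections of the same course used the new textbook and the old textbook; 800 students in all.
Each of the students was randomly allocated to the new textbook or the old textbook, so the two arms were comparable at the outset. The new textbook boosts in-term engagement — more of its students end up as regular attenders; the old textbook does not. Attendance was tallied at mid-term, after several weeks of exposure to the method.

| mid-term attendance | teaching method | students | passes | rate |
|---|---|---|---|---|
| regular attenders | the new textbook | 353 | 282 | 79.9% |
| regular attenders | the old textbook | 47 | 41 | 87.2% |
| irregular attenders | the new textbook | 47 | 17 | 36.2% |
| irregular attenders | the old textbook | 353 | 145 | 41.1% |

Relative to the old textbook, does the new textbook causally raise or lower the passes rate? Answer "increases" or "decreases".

increases

Stratifying would compare teaching methods among students the teaching methods themselves sorted into mid-term attendance groups — a form of selection on an intermediate. The unconditioned pooled rates give the total causal effect.
Pooled: the new textbook 74.8% vs the old textbook 46.5%; the new textbook is higher overall.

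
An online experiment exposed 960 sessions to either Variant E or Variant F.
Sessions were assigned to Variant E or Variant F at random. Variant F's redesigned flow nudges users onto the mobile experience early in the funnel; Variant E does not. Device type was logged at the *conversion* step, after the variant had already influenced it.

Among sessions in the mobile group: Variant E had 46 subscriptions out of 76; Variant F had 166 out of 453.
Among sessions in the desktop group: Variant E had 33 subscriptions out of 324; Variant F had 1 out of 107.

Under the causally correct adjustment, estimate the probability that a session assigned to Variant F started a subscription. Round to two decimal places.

0.30

Stratifying would compare variants among sessions the variants themselves sorted into device type groups — a form of selection on an intermediate. The unconditioned pooled rates give the total causal effect.
So P(outcome | do(Variant F)) is just the pooled rate for Variant F: 167/560 = 0.298.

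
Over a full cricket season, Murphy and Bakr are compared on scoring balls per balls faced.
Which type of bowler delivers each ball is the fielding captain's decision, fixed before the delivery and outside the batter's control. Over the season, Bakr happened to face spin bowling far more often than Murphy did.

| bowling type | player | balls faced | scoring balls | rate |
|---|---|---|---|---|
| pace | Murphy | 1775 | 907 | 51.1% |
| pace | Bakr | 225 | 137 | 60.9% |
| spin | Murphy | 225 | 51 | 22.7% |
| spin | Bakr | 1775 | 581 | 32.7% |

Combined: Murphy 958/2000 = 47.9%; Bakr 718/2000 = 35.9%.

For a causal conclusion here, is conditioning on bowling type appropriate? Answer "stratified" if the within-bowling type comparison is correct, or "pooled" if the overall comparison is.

stratified

Bowling type is set before the player has any effect — it is not caused by the player — and it independently drives the outcome. That makes it a confounder, so the causal comparison is within bowling type levels.
Within each level — pace: 51.1% vs 60.9%; spin: 22.7% vs 32.7% — Bakr is higher every time.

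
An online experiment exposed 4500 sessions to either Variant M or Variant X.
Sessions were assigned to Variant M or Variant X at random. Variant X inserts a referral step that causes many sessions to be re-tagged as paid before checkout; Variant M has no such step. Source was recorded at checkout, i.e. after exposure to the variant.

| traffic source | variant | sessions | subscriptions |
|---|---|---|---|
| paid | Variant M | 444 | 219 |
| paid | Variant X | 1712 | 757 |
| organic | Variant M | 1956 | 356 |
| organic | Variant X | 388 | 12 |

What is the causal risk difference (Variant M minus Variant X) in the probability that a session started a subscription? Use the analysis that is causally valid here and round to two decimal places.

-0.13

Because the variant influences traffic source, traffic source is a post-treatment mediator, not a confounder. Stratifying on it would bias the estimate; the causal effect is the crude pooled difference.
The causal difference is the pooled difference: 0.240 − 0.366 = -0.127.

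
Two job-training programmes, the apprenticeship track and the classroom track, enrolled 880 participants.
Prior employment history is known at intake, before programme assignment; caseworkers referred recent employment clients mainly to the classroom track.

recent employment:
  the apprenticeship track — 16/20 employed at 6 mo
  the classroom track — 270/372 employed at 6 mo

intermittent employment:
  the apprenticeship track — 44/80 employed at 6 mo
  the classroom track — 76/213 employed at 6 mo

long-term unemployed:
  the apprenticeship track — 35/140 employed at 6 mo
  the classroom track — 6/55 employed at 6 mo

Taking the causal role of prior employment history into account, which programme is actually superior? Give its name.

The imbalance in prior employment history arose from how participants were allocated, not from anything the programme did; and prior employment history independently affects the outcome. The pooled gap is confounded — condition on prior employment history.
Within each level — recent employment: 80.0% vs 72.6%; intermittent employment: 55.0% vs 35.7%; long-term unemployed: 25.0% vs 10.9% — the apprenticeship track is higher every time.

the apprenticeship track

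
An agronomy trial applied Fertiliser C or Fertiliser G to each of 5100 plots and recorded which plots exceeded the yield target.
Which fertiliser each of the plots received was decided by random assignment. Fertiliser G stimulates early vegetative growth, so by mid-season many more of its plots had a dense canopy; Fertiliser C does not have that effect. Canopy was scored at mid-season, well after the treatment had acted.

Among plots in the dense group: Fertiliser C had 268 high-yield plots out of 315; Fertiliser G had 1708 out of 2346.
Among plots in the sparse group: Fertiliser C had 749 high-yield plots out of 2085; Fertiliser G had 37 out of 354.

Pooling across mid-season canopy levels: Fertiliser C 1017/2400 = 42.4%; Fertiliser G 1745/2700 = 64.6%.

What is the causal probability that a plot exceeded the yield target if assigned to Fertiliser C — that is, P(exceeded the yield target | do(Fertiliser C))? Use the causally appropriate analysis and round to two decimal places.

0.42

Mid-season canopy here is a post-treatment variable shaped by the fertiliser; conditioning on it would introduce bias rather than remove it. The overall comparison is the causal one.
So P(outcome | do(Fertiliser C)) is just the pooled rate for Fertiliser C: 1017/2400 = 0.424.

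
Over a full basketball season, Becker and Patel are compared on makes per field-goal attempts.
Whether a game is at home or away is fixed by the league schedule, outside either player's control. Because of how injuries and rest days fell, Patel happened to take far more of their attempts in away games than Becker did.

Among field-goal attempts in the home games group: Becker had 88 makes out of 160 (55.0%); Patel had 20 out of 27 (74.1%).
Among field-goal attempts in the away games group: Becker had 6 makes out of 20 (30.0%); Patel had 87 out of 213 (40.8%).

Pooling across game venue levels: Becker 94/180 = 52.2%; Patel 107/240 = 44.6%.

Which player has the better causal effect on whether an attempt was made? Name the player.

Patel

Since game venue is a pre-existing factor (not a product of the player) and it affects the outcome on its own, it is a confounder. The stratified rates, not the pooled rate, identify the causal effect.
Within each level — home games: 55.0% vs 74.1%; away games: 30.0% vs 40.8% — Patel is higher every time.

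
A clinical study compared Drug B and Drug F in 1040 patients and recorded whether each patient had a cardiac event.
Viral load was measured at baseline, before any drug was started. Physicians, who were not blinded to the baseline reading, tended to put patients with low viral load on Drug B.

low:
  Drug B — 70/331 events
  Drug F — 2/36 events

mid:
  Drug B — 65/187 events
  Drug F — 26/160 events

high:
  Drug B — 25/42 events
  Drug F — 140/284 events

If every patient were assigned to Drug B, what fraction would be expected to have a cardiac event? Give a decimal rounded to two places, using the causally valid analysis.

0.38

Nothing the drug does changes viral load; the imbalance is an allocation artefact. With viral load also predicting the outcome, the pooled figure is confounded, and the within-stratum comparison is the causal one.
Standardising Drug B to the population viral load mix: 0.353·70/331 + 0.334·65/187 + 0.313·25/42 = 0.377.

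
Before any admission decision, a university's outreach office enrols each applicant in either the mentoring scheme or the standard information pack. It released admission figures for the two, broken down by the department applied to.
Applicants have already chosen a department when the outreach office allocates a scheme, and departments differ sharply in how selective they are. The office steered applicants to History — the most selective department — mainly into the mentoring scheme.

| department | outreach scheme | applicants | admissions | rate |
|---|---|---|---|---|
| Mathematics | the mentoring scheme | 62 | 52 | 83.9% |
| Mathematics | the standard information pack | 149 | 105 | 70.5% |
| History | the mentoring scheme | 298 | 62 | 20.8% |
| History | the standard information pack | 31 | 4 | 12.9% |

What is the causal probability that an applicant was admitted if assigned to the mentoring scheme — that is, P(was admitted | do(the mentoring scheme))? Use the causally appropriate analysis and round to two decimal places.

0.45

The department-specific comparison favours the mentoring scheme throughout, but the pooled figures favour the standard information pack. The question is whether to condition on department.
The imbalance in department arose from how applicants were allocated, not from anything the outreach scheme did; and department independently affects the outcome. The pooled gap is confounded — condition on department.
Standardising the mentoring scheme to the population department mix: 0.391·52/62 + 0.609·62/298 = 0.454.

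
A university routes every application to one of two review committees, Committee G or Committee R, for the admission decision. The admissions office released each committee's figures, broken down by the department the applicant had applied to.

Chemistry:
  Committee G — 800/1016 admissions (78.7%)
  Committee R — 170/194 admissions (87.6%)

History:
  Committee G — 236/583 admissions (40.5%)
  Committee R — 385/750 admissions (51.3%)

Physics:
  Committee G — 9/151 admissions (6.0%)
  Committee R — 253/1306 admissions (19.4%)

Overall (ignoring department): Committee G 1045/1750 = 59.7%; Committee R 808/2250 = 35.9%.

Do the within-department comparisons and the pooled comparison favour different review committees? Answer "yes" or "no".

yes

Within each department level (Chemistry 78.7% vs 87.6%; History 40.5% vs 51.3%; Physics 6.0% vs 19.4%), Committee R has the higher rate every time. Pooled: 59.7% vs 35.9% — Committee G has the higher rate overall. The two comparisons disagree.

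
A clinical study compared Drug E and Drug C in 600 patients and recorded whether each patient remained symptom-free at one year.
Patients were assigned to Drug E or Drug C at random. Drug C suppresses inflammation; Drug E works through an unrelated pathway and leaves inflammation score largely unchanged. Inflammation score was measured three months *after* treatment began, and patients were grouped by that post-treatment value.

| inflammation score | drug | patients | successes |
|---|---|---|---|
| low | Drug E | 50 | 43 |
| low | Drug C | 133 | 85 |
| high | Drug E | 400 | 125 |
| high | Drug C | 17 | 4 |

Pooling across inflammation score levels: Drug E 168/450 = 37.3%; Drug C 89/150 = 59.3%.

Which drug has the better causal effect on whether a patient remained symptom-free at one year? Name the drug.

Within every inflammation score level Drug E has the higher rate, yet pooled Drug C does — Simpson's reversal.
The distribution of inflammation score is itself part of what the drug does — it is an intermediate outcome. Holding it fixed would remove that part of the effect; the total effect is the pooled difference.
Pooled: Drug E 37.3% vs Drug C 59.3%; Drug C is higher overall.

Drug C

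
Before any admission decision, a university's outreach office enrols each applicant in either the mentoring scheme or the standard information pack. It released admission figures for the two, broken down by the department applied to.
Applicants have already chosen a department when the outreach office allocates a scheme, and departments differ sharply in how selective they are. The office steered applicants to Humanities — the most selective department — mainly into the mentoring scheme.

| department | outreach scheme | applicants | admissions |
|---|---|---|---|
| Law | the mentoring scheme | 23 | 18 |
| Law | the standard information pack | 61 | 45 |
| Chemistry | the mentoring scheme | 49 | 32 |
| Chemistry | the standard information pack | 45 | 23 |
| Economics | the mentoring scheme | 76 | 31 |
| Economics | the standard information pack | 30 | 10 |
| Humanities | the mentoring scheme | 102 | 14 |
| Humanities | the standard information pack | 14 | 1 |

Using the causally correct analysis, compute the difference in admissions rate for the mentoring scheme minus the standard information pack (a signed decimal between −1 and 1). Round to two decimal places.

+0.08

Department differs across outreach schemes for reasons unrelated to any effect of the outreach scheme itself, and it separately predicts the outcome — a classic confounder. We must compare within department levels.
Adjusting over the population distribution of department: 0.210·(0.783−0.738) + 0.235·(0.653−0.511) + 0.265·(0.408−0.333) + 0.290·(0.137−0.071) = +0.082.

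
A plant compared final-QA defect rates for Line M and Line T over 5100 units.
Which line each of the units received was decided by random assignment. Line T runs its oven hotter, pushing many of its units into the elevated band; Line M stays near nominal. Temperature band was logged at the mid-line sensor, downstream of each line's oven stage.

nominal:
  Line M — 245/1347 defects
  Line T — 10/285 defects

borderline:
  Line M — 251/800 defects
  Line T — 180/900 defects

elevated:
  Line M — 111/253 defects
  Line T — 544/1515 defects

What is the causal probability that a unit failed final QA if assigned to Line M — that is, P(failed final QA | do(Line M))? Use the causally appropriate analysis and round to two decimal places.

0.25

Line T is lower inside every in-process temperature band stratum but Line M is lower in aggregate. Whether to stratify depends on how in-process temperature band relates to the line.
In-process temperature band lies on the pathway line → in-process temperature band → outcome, so adjusting for it blocks the indirect effect. For the total causal effect of line, use the unadjusted pooled rates.
So P(outcome | do(Line M)) is just the pooled rate for Line M: 607/2400 = 0.253.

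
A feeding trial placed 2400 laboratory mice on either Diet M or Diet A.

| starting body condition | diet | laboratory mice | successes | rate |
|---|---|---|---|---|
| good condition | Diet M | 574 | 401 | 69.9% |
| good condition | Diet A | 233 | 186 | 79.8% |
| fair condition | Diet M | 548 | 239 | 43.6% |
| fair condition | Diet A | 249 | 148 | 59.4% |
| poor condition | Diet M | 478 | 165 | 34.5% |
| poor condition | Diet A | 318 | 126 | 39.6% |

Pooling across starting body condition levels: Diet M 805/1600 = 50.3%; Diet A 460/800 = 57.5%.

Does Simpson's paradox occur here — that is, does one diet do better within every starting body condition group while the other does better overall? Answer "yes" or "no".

Within each starting body condition level (good condition 69.9% vs 79.8%; fair condition 43.6% vs 59.4%; poor condition 34.5% vs 39.6%), Diet A has the higher rate every time. Pooled: 50.3% vs 57.5% — Diet A has the higher rate overall. They agree.

no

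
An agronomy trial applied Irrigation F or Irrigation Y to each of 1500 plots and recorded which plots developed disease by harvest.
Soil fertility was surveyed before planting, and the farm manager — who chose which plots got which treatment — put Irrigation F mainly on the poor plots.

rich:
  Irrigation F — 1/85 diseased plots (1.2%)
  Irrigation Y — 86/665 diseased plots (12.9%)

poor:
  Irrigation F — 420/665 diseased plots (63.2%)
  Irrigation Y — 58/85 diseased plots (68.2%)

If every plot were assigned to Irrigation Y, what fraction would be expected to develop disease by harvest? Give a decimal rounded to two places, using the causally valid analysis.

0.41

Soil fertility differs across irrigations for reasons unrelated to any effect of the irrigation itself, and it separately predicts the outcome — a classic confounder. We must compare within soil fertility levels.
Standardising Irrigation Y to the population soil fertility mix: 0.500·86/665 + 0.500·58/85 = 0.406.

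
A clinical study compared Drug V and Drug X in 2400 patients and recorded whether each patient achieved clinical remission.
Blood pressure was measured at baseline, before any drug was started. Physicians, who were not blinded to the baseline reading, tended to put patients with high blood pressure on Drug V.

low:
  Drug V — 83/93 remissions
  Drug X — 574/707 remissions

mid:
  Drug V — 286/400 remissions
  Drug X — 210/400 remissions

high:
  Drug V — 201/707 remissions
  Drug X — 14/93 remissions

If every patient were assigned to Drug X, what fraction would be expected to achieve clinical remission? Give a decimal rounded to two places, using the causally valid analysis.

Blood pressure satisfies the back-door criterion: it is not a descendant of the drug, and it blocks the spurious path from drug to outcome. Adjusting for it (i.e., using the within-blood pressure rates) gives the causal effect.
Standardising Drug X to the population blood pressure mix: 0.333·574/707 + 0.333·210/400 + 0.333·14/93 = 0.496.

0.50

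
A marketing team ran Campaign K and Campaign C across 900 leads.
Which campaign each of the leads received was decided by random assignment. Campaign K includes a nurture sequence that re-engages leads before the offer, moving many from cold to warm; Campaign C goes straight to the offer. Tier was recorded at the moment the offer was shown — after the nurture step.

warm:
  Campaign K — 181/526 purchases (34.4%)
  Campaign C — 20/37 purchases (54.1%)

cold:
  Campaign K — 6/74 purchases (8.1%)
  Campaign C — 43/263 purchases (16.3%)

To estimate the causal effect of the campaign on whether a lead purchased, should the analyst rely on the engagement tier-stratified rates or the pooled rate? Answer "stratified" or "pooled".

Because the campaign influences engagement tier, engagement tier is a post-treatment mediator, not a confounder. Stratifying on it would bias the estimate; the causal effect is the crude pooled difference.
Pooled: Campaign K 31.2% vs Campaign C 21.0%; Campaign K is higher overall.

pooled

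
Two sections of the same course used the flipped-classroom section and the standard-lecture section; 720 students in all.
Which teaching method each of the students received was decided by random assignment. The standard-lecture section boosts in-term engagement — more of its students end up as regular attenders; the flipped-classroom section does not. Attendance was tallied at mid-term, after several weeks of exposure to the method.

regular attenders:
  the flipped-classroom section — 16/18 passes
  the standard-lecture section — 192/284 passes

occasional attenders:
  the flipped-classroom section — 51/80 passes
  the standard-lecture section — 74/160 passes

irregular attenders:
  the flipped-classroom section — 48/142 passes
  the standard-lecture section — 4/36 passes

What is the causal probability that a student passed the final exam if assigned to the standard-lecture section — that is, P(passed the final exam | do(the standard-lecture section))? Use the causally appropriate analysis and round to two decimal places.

0.56

The mid-term attendance-specific comparison favours the flipped-classroom section throughout, but the pooled figures favour the standard-lecture section. The question is whether to condition on mid-term attendance.
Mid-term attendance is downstream of the teaching method. One should not condition on a consequence of treatment, so the overall rates are the right comparison.
So P(outcome | do(the standard-lecture section)) is just the pooled rate for the standard-lecture section: 270/480 = 0.562.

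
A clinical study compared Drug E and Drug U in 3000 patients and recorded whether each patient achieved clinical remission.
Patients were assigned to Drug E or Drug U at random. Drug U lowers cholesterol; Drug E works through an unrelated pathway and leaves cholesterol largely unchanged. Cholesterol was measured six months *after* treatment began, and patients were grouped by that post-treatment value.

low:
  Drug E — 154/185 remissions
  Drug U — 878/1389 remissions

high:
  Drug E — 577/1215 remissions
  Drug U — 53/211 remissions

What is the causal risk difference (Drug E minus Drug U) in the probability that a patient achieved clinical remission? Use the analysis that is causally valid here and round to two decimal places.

-0.06

Cholesterol is downstream of the drug. One should not condition on a consequence of treatment, so the overall rates are the right comparison.
The causal difference is the pooled difference: 0.522 − 0.582 = -0.060.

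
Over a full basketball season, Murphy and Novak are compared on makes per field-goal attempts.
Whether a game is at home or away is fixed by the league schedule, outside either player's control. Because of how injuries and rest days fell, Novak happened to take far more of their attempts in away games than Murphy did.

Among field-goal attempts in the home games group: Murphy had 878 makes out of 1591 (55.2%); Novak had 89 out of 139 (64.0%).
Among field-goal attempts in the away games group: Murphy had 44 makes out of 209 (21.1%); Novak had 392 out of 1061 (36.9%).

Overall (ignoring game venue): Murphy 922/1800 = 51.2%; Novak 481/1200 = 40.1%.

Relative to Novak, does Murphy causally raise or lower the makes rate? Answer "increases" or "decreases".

decreases

Nothing the player does changes game venue; the imbalance is an allocation artefact. With game venue also predicting the outcome, the pooled figure is confounded, and the within-stratum comparison is the causal one.
Within each level — home games: 55.2% vs 64.0%; away games: 21.1% vs 36.9% — Novak is higher every time.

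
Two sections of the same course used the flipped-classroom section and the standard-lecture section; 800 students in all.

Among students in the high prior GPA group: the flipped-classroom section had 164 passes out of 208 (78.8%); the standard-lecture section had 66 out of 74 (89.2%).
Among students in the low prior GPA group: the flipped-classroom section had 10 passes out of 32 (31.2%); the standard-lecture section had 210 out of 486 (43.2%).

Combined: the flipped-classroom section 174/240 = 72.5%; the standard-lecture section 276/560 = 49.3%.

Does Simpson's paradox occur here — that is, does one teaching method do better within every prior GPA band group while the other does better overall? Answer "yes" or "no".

Within each prior GPA band level (high prior GPA 78.8% vs 89.2%; low prior GPA 31.2% vs 43.2%), the standard-lecture section has the higher rate every time. Pooled: 72.5% vs 49.3% — the flipped-classroom section has the higher rate overall. The two comparisons disagree.

yes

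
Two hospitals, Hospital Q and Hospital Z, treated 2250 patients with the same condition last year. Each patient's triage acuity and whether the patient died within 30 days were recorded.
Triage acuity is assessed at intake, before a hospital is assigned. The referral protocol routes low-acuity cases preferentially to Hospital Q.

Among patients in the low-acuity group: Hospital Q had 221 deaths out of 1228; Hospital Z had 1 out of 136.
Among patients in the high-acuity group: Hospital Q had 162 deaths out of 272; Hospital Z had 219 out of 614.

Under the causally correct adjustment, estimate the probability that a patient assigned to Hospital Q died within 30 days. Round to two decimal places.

Here triage acuity is a common cause — it drives both which hospital a case falls under and the outcome. The crude comparison mixes populations; the stratum-specific rates are the causally relevant ones.
Standardising Hospital Q to the population triage acuity mix: 0.606·221/1228 + 0.394·162/272 = 0.344.

0.34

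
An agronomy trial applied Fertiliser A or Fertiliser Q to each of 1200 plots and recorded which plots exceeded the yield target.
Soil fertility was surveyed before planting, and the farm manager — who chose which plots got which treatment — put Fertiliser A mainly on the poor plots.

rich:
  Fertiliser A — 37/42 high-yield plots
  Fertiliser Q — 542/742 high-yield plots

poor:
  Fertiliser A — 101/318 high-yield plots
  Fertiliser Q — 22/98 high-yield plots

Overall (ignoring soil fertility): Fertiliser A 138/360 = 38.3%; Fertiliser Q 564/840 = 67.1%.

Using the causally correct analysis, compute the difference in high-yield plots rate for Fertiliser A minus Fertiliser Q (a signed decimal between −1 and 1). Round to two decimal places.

+0.13

Fertiliser A is higher inside every soil fertility stratum but Fertiliser Q is higher in aggregate. Whether to stratify depends on how soil fertility relates to the fertiliser.
The imbalance in soil fertility arose from how plots were allocated, not from anything the fertiliser did; and soil fertility independently affects the outcome. The pooled gap is confounded — condition on soil fertility.
Adjusting over the population distribution of soil fertility: 0.653·(0.881−0.730) + 0.347·(0.318−0.224) = +0.131.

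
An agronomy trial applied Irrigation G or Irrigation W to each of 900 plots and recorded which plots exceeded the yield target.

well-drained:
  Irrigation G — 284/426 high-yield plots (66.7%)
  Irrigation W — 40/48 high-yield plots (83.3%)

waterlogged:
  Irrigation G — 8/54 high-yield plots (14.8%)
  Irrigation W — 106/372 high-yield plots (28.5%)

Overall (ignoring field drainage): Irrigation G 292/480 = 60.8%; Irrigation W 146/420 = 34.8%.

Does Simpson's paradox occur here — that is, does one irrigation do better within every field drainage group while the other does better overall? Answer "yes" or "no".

yes

Within each field drainage level (well-drained 66.7% vs 83.3%; waterlogged 14.8% vs 28.5%), Irrigation W has the higher rate every time. Pooled: 60.8% vs 34.8% — Irrigation G has the higher rate overall. The two comparisons disagree.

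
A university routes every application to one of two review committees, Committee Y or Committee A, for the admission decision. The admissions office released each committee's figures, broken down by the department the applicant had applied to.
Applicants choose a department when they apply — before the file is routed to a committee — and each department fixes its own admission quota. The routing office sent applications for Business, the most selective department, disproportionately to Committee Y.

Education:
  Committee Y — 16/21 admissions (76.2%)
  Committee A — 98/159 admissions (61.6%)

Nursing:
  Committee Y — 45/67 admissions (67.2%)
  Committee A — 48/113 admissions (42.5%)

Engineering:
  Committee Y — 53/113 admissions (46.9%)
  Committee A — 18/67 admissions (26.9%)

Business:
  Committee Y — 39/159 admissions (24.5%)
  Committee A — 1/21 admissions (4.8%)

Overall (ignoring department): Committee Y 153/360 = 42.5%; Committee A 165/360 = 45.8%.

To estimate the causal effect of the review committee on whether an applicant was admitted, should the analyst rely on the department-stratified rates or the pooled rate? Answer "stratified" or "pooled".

Nothing the review committee does changes department; the imbalance is an allocation artefact. With department also predicting the outcome, the pooled figure is confounded, and the within-stratum comparison is the causal one.
Within each level — Education: 76.2% vs 61.6%; Nursing: 67.2% vs 42.5%; Engineering: 46.9% vs 26.9%; Business: 24.5% vs 4.8% — Committee Y is higher every time.

stratified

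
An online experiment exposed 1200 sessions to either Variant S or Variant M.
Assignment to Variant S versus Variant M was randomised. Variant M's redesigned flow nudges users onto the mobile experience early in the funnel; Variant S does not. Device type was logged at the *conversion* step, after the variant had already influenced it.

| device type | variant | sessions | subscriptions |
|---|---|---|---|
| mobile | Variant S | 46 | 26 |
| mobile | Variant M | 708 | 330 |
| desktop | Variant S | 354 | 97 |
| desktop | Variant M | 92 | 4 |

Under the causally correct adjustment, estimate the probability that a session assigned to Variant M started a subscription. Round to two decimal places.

0.42

Stratifying would compare variants among sessions the variants themselves sorted into device type groups — a form of selection on an intermediate. The unconditioned pooled rates give the total causal effect.
So P(outcome | do(Variant M)) is just the pooled rate for Variant M: 334/800 = 0.417.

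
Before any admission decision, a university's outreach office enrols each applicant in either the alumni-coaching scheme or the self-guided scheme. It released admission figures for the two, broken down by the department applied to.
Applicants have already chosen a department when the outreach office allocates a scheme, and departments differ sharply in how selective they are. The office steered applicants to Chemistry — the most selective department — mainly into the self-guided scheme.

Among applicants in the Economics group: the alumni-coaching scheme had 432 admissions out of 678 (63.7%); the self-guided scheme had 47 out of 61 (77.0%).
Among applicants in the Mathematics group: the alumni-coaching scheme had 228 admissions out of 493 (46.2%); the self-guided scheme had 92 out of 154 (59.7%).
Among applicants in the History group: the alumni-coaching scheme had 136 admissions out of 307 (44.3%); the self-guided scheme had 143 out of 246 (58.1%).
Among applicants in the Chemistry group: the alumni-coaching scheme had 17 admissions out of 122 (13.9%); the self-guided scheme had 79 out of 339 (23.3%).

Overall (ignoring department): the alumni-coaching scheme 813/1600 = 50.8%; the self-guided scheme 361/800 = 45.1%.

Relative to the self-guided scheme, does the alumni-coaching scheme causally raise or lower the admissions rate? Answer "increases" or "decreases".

decreases

The imbalance in department arose from how applicants were allocated, not from anything the outreach scheme did; and department independently affects the outcome. The pooled gap is confounded — condition on department.
Within each level — Economics: 63.7% vs 77.0%; Mathematics: 46.2% vs 59.7%; History: 44.3% vs 58.1%; Chemistry: 13.9% vs 23.3% — the self-guided scheme is higher every time.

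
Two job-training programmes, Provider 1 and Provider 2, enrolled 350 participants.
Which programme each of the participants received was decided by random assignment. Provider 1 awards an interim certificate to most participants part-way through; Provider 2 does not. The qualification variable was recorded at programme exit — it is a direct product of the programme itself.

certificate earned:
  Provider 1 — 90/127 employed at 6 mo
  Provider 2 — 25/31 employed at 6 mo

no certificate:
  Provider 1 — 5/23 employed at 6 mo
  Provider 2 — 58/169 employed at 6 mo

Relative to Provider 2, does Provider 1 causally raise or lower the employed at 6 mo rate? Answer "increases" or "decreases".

Within every qualification attained during the programme level Provider 2 has the higher rate, yet pooled Provider 1 does — Simpson's reversal.
Qualification attained during the programme is recorded after the programme and is itself shifted by it — it sits on the causal path from programme to outcome. Conditioning on a mediator would strip out part of the effect we want; the pooled comparison gives the total causal effect.
Pooled: Provider 1 63.3% vs Provider 2 41.5%; Provider 1 is higher overall.

increases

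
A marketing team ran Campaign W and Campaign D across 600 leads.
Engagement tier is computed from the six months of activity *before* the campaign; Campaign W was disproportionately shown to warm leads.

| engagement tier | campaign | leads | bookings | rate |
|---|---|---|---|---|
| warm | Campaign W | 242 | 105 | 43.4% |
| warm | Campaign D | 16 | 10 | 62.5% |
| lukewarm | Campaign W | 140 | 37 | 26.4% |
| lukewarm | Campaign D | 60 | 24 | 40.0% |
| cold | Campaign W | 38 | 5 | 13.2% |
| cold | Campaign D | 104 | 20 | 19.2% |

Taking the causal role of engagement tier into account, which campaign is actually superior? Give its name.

Here engagement tier is a common cause — it drives both which campaign a case falls under and the outcome. The crude comparison mixes populations; the stratum-specific rates are the causally relevant ones.
Within each level — warm: 43.4% vs 62.5%; lukewarm: 26.4% vs 40.0%; cold: 13.2% vs 19.2% — Campaign D is higher every time.

Campaign D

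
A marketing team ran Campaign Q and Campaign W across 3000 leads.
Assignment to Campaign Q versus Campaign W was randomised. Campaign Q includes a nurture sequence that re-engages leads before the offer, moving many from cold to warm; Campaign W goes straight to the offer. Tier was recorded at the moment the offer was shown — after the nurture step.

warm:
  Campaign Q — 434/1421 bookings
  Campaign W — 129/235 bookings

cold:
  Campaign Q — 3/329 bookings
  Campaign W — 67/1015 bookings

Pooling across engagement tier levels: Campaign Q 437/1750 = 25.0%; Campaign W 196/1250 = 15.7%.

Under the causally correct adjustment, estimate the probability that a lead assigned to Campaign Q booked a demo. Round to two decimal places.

0.25

Engagement tier lies on the pathway campaign → engagement tier → outcome, so adjusting for it blocks the indirect effect. For the total causal effect of campaign, use the unadjusted pooled rates.
So P(outcome | do(Campaign Q)) is just the pooled rate for Campaign Q: 437/1750 = 0.250.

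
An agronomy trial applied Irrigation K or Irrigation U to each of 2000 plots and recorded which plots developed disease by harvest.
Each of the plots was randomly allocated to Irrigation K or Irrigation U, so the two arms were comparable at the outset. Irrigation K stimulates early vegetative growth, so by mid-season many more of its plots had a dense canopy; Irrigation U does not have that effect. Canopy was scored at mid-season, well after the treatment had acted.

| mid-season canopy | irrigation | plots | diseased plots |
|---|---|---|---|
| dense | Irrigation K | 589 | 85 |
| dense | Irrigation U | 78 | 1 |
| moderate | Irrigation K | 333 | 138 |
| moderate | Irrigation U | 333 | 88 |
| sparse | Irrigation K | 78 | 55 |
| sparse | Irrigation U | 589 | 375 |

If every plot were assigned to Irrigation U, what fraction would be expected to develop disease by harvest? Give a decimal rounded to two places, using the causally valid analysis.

0.46

Mid-season canopy lies on the pathway irrigation → mid-season canopy → outcome, so adjusting for it blocks the indirect effect. For the total causal effect of irrigation, use the unadjusted pooled rates.
So P(outcome | do(Irrigation U)) is just the pooled rate for Irrigation U: 464/1000 = 0.464.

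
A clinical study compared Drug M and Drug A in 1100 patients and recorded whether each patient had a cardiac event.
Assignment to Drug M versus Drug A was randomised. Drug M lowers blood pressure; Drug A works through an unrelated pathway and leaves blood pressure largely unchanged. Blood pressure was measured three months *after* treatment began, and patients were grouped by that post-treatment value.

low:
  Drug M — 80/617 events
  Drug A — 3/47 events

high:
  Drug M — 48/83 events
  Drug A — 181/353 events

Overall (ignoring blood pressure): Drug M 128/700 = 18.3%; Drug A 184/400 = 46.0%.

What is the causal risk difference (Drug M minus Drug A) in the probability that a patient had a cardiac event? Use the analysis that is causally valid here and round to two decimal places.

Within every blood pressure level Drug A has the lower rate, yet pooled Drug M does — Simpson's reversal.
Blood pressure lies on the pathway drug → blood pressure → outcome, so adjusting for it blocks the indirect effect. For the total causal effect of drug, use the unadjusted pooled rates.
The causal difference is the pooled difference: 0.183 − 0.460 = -0.277.

-0.28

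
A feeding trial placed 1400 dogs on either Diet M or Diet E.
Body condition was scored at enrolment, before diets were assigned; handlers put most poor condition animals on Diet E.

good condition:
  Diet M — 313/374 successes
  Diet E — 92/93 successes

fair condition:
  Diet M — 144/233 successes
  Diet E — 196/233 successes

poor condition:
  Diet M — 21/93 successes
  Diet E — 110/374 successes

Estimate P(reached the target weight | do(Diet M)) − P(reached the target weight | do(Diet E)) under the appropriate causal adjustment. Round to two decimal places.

-0.15

Within every starting body condition level Diet E has the higher rate, yet pooled Diet M does — Simpson's reversal.
Starting body condition is set before the diet has any effect — it is not caused by the diet — and it independently drives the outcome. That makes it a confounder, so the causal comparison is within starting body condition levels.
Adjusting over the population distribution of starting body condition: 0.334·(0.837−0.989) + 0.333·(0.618−0.841) + 0.334·(0.226−0.294) = -0.148.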